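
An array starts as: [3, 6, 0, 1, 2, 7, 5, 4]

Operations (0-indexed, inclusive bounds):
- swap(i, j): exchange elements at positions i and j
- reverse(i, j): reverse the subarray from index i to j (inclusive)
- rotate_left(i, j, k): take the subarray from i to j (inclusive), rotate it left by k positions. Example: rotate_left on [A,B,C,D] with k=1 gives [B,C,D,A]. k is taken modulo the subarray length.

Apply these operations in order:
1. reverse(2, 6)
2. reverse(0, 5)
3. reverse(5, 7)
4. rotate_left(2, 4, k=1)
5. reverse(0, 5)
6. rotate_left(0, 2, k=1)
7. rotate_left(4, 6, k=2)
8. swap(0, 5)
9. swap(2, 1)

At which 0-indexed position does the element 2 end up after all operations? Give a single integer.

Answer: 0

Derivation:
After 1 (reverse(2, 6)): [3, 6, 5, 7, 2, 1, 0, 4]
After 2 (reverse(0, 5)): [1, 2, 7, 5, 6, 3, 0, 4]
After 3 (reverse(5, 7)): [1, 2, 7, 5, 6, 4, 0, 3]
After 4 (rotate_left(2, 4, k=1)): [1, 2, 5, 6, 7, 4, 0, 3]
After 5 (reverse(0, 5)): [4, 7, 6, 5, 2, 1, 0, 3]
After 6 (rotate_left(0, 2, k=1)): [7, 6, 4, 5, 2, 1, 0, 3]
After 7 (rotate_left(4, 6, k=2)): [7, 6, 4, 5, 0, 2, 1, 3]
After 8 (swap(0, 5)): [2, 6, 4, 5, 0, 7, 1, 3]
After 9 (swap(2, 1)): [2, 4, 6, 5, 0, 7, 1, 3]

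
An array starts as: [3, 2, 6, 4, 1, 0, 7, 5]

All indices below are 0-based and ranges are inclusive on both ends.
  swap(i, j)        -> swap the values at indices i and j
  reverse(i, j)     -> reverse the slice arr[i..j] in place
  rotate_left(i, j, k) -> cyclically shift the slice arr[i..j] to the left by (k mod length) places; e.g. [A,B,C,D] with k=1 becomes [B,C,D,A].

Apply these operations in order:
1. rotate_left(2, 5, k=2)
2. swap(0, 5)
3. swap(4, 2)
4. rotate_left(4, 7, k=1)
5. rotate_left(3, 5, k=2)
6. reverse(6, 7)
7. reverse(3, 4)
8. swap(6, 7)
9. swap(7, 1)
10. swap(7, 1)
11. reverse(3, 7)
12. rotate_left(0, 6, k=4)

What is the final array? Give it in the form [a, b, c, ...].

Answer: [5, 3, 7, 4, 2, 6, 1, 0]

Derivation:
After 1 (rotate_left(2, 5, k=2)): [3, 2, 1, 0, 6, 4, 7, 5]
After 2 (swap(0, 5)): [4, 2, 1, 0, 6, 3, 7, 5]
After 3 (swap(4, 2)): [4, 2, 6, 0, 1, 3, 7, 5]
After 4 (rotate_left(4, 7, k=1)): [4, 2, 6, 0, 3, 7, 5, 1]
After 5 (rotate_left(3, 5, k=2)): [4, 2, 6, 7, 0, 3, 5, 1]
After 6 (reverse(6, 7)): [4, 2, 6, 7, 0, 3, 1, 5]
After 7 (reverse(3, 4)): [4, 2, 6, 0, 7, 3, 1, 5]
After 8 (swap(6, 7)): [4, 2, 6, 0, 7, 3, 5, 1]
After 9 (swap(7, 1)): [4, 1, 6, 0, 7, 3, 5, 2]
After 10 (swap(7, 1)): [4, 2, 6, 0, 7, 3, 5, 1]
After 11 (reverse(3, 7)): [4, 2, 6, 1, 5, 3, 7, 0]
After 12 (rotate_left(0, 6, k=4)): [5, 3, 7, 4, 2, 6, 1, 0]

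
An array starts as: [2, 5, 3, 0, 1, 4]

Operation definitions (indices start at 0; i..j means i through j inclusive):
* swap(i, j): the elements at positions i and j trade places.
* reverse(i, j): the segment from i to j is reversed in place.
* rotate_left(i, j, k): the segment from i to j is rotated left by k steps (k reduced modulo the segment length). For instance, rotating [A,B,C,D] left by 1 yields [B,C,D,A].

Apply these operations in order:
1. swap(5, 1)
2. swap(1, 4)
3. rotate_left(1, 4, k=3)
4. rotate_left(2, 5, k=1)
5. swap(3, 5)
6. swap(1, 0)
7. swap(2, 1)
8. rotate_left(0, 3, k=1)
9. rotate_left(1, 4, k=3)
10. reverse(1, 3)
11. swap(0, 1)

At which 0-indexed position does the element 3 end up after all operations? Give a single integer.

After 1 (swap(5, 1)): [2, 4, 3, 0, 1, 5]
After 2 (swap(1, 4)): [2, 1, 3, 0, 4, 5]
After 3 (rotate_left(1, 4, k=3)): [2, 4, 1, 3, 0, 5]
After 4 (rotate_left(2, 5, k=1)): [2, 4, 3, 0, 5, 1]
After 5 (swap(3, 5)): [2, 4, 3, 1, 5, 0]
After 6 (swap(1, 0)): [4, 2, 3, 1, 5, 0]
After 7 (swap(2, 1)): [4, 3, 2, 1, 5, 0]
After 8 (rotate_left(0, 3, k=1)): [3, 2, 1, 4, 5, 0]
After 9 (rotate_left(1, 4, k=3)): [3, 5, 2, 1, 4, 0]
After 10 (reverse(1, 3)): [3, 1, 2, 5, 4, 0]
After 11 (swap(0, 1)): [1, 3, 2, 5, 4, 0]

Answer: 1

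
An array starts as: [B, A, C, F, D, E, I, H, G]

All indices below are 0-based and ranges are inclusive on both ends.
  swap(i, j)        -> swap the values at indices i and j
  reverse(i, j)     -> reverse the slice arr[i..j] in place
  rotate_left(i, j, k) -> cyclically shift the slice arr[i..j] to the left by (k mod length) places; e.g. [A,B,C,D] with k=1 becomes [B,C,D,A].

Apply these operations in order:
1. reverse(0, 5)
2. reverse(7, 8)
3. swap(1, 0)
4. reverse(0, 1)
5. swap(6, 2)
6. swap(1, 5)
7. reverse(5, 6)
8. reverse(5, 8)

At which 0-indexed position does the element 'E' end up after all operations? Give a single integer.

After 1 (reverse(0, 5)): [E, D, F, C, A, B, I, H, G]
After 2 (reverse(7, 8)): [E, D, F, C, A, B, I, G, H]
After 3 (swap(1, 0)): [D, E, F, C, A, B, I, G, H]
After 4 (reverse(0, 1)): [E, D, F, C, A, B, I, G, H]
After 5 (swap(6, 2)): [E, D, I, C, A, B, F, G, H]
After 6 (swap(1, 5)): [E, B, I, C, A, D, F, G, H]
After 7 (reverse(5, 6)): [E, B, I, C, A, F, D, G, H]
After 8 (reverse(5, 8)): [E, B, I, C, A, H, G, D, F]

Answer: 0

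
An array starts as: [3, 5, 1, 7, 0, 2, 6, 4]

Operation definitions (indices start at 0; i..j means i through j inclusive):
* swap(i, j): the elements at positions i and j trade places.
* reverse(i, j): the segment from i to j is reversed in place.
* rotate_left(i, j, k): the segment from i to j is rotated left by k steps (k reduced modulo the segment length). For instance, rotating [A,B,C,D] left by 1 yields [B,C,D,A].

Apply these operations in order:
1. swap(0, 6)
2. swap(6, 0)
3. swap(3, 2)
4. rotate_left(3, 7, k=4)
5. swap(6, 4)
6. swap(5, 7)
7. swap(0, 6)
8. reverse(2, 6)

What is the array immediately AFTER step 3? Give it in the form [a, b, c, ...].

Answer: [3, 5, 7, 1, 0, 2, 6, 4]

Derivation:
After 1 (swap(0, 6)): [6, 5, 1, 7, 0, 2, 3, 4]
After 2 (swap(6, 0)): [3, 5, 1, 7, 0, 2, 6, 4]
After 3 (swap(3, 2)): [3, 5, 7, 1, 0, 2, 6, 4]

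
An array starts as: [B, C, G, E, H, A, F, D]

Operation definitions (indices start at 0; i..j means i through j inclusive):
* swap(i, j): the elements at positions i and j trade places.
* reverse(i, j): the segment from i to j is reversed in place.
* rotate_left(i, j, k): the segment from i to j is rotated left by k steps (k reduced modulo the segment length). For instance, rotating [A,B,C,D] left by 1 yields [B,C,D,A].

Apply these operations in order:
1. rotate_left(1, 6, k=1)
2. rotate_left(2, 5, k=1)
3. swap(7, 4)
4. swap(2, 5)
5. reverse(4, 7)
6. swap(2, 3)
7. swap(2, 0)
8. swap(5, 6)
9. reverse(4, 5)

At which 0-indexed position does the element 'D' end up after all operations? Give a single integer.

After 1 (rotate_left(1, 6, k=1)): [B, G, E, H, A, F, C, D]
After 2 (rotate_left(2, 5, k=1)): [B, G, H, A, F, E, C, D]
After 3 (swap(7, 4)): [B, G, H, A, D, E, C, F]
After 4 (swap(2, 5)): [B, G, E, A, D, H, C, F]
After 5 (reverse(4, 7)): [B, G, E, A, F, C, H, D]
After 6 (swap(2, 3)): [B, G, A, E, F, C, H, D]
After 7 (swap(2, 0)): [A, G, B, E, F, C, H, D]
After 8 (swap(5, 6)): [A, G, B, E, F, H, C, D]
After 9 (reverse(4, 5)): [A, G, B, E, H, F, C, D]

Answer: 7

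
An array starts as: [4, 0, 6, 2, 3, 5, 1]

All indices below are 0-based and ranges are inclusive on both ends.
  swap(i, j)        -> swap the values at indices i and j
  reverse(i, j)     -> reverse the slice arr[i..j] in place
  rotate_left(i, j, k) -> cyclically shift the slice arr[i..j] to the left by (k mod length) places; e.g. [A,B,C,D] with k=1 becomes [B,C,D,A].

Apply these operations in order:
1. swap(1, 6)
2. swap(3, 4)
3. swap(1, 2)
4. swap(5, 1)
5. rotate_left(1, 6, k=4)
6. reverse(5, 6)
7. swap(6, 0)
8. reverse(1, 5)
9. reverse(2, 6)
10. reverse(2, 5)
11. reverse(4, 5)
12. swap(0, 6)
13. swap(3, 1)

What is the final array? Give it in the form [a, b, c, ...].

After 1 (swap(1, 6)): [4, 1, 6, 2, 3, 5, 0]
After 2 (swap(3, 4)): [4, 1, 6, 3, 2, 5, 0]
After 3 (swap(1, 2)): [4, 6, 1, 3, 2, 5, 0]
After 4 (swap(5, 1)): [4, 5, 1, 3, 2, 6, 0]
After 5 (rotate_left(1, 6, k=4)): [4, 6, 0, 5, 1, 3, 2]
After 6 (reverse(5, 6)): [4, 6, 0, 5, 1, 2, 3]
After 7 (swap(6, 0)): [3, 6, 0, 5, 1, 2, 4]
After 8 (reverse(1, 5)): [3, 2, 1, 5, 0, 6, 4]
After 9 (reverse(2, 6)): [3, 2, 4, 6, 0, 5, 1]
After 10 (reverse(2, 5)): [3, 2, 5, 0, 6, 4, 1]
After 11 (reverse(4, 5)): [3, 2, 5, 0, 4, 6, 1]
After 12 (swap(0, 6)): [1, 2, 5, 0, 4, 6, 3]
After 13 (swap(3, 1)): [1, 0, 5, 2, 4, 6, 3]

Answer: [1, 0, 5, 2, 4, 6, 3]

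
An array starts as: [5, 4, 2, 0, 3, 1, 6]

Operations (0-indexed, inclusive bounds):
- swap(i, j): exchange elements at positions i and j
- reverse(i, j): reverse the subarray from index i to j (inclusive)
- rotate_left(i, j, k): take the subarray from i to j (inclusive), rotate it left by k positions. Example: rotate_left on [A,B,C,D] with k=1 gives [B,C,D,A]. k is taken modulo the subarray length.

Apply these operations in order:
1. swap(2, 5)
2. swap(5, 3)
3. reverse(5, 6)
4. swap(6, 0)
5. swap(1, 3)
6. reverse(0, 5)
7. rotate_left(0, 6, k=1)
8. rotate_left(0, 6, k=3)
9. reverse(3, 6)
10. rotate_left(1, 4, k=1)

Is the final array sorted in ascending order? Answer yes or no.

After 1 (swap(2, 5)): [5, 4, 1, 0, 3, 2, 6]
After 2 (swap(5, 3)): [5, 4, 1, 2, 3, 0, 6]
After 3 (reverse(5, 6)): [5, 4, 1, 2, 3, 6, 0]
After 4 (swap(6, 0)): [0, 4, 1, 2, 3, 6, 5]
After 5 (swap(1, 3)): [0, 2, 1, 4, 3, 6, 5]
After 6 (reverse(0, 5)): [6, 3, 4, 1, 2, 0, 5]
After 7 (rotate_left(0, 6, k=1)): [3, 4, 1, 2, 0, 5, 6]
After 8 (rotate_left(0, 6, k=3)): [2, 0, 5, 6, 3, 4, 1]
After 9 (reverse(3, 6)): [2, 0, 5, 1, 4, 3, 6]
After 10 (rotate_left(1, 4, k=1)): [2, 5, 1, 4, 0, 3, 6]

Answer: no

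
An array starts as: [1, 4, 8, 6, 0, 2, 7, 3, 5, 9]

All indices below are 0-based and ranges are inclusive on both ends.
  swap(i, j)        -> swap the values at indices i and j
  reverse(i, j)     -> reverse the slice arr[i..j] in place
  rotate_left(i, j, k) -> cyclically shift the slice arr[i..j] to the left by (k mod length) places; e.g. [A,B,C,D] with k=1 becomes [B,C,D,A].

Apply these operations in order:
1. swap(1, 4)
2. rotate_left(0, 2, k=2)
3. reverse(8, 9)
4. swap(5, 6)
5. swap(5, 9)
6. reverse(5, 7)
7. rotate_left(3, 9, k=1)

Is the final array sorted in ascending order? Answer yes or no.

After 1 (swap(1, 4)): [1, 0, 8, 6, 4, 2, 7, 3, 5, 9]
After 2 (rotate_left(0, 2, k=2)): [8, 1, 0, 6, 4, 2, 7, 3, 5, 9]
After 3 (reverse(8, 9)): [8, 1, 0, 6, 4, 2, 7, 3, 9, 5]
After 4 (swap(5, 6)): [8, 1, 0, 6, 4, 7, 2, 3, 9, 5]
After 5 (swap(5, 9)): [8, 1, 0, 6, 4, 5, 2, 3, 9, 7]
After 6 (reverse(5, 7)): [8, 1, 0, 6, 4, 3, 2, 5, 9, 7]
After 7 (rotate_left(3, 9, k=1)): [8, 1, 0, 4, 3, 2, 5, 9, 7, 6]

Answer: no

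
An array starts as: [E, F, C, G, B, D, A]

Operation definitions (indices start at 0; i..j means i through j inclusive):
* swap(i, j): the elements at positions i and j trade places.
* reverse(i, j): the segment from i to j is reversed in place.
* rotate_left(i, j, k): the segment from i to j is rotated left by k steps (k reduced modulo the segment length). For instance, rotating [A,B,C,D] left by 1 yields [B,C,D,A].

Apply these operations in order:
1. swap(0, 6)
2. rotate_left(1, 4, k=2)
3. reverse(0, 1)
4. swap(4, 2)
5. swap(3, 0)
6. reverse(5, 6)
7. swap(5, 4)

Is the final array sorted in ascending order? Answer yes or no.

After 1 (swap(0, 6)): [A, F, C, G, B, D, E]
After 2 (rotate_left(1, 4, k=2)): [A, G, B, F, C, D, E]
After 3 (reverse(0, 1)): [G, A, B, F, C, D, E]
After 4 (swap(4, 2)): [G, A, C, F, B, D, E]
After 5 (swap(3, 0)): [F, A, C, G, B, D, E]
After 6 (reverse(5, 6)): [F, A, C, G, B, E, D]
After 7 (swap(5, 4)): [F, A, C, G, E, B, D]

Answer: no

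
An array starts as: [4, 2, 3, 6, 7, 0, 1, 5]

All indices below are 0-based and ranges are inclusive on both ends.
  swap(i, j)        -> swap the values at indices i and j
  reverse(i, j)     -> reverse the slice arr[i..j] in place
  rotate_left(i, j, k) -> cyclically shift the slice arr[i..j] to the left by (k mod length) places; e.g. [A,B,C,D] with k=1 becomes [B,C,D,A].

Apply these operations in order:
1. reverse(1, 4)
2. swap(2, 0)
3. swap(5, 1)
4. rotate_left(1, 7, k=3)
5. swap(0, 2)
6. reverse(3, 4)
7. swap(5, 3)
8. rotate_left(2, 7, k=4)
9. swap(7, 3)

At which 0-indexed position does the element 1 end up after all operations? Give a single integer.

Answer: 6

Derivation:
After 1 (reverse(1, 4)): [4, 7, 6, 3, 2, 0, 1, 5]
After 2 (swap(2, 0)): [6, 7, 4, 3, 2, 0, 1, 5]
After 3 (swap(5, 1)): [6, 0, 4, 3, 2, 7, 1, 5]
After 4 (rotate_left(1, 7, k=3)): [6, 2, 7, 1, 5, 0, 4, 3]
After 5 (swap(0, 2)): [7, 2, 6, 1, 5, 0, 4, 3]
After 6 (reverse(3, 4)): [7, 2, 6, 5, 1, 0, 4, 3]
After 7 (swap(5, 3)): [7, 2, 6, 0, 1, 5, 4, 3]
After 8 (rotate_left(2, 7, k=4)): [7, 2, 4, 3, 6, 0, 1, 5]
After 9 (swap(7, 3)): [7, 2, 4, 5, 6, 0, 1, 3]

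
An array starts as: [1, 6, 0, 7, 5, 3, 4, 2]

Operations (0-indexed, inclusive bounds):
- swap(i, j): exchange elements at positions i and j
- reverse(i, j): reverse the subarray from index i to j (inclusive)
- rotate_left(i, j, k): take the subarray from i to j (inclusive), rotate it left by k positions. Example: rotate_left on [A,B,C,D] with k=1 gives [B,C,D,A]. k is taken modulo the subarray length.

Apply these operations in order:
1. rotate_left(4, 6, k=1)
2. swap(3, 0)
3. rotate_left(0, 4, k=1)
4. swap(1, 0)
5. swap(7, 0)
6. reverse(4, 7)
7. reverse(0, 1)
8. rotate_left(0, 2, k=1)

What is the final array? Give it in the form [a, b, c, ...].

After 1 (rotate_left(4, 6, k=1)): [1, 6, 0, 7, 3, 4, 5, 2]
After 2 (swap(3, 0)): [7, 6, 0, 1, 3, 4, 5, 2]
After 3 (rotate_left(0, 4, k=1)): [6, 0, 1, 3, 7, 4, 5, 2]
After 4 (swap(1, 0)): [0, 6, 1, 3, 7, 4, 5, 2]
After 5 (swap(7, 0)): [2, 6, 1, 3, 7, 4, 5, 0]
After 6 (reverse(4, 7)): [2, 6, 1, 3, 0, 5, 4, 7]
After 7 (reverse(0, 1)): [6, 2, 1, 3, 0, 5, 4, 7]
After 8 (rotate_left(0, 2, k=1)): [2, 1, 6, 3, 0, 5, 4, 7]

Answer: [2, 1, 6, 3, 0, 5, 4, 7]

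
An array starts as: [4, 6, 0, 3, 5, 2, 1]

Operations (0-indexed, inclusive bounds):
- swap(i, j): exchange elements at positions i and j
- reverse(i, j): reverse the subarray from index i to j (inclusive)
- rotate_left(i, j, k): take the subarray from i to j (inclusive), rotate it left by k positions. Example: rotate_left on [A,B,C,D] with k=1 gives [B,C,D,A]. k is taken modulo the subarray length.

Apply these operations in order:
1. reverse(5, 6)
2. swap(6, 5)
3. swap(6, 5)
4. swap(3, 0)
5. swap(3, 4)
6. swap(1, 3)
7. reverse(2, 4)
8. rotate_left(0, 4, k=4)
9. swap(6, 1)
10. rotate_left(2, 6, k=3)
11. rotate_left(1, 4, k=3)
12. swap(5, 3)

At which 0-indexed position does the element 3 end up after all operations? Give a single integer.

After 1 (reverse(5, 6)): [4, 6, 0, 3, 5, 1, 2]
After 2 (swap(6, 5)): [4, 6, 0, 3, 5, 2, 1]
After 3 (swap(6, 5)): [4, 6, 0, 3, 5, 1, 2]
After 4 (swap(3, 0)): [3, 6, 0, 4, 5, 1, 2]
After 5 (swap(3, 4)): [3, 6, 0, 5, 4, 1, 2]
After 6 (swap(1, 3)): [3, 5, 0, 6, 4, 1, 2]
After 7 (reverse(2, 4)): [3, 5, 4, 6, 0, 1, 2]
After 8 (rotate_left(0, 4, k=4)): [0, 3, 5, 4, 6, 1, 2]
After 9 (swap(6, 1)): [0, 2, 5, 4, 6, 1, 3]
After 10 (rotate_left(2, 6, k=3)): [0, 2, 1, 3, 5, 4, 6]
After 11 (rotate_left(1, 4, k=3)): [0, 5, 2, 1, 3, 4, 6]
After 12 (swap(5, 3)): [0, 5, 2, 4, 3, 1, 6]

Answer: 4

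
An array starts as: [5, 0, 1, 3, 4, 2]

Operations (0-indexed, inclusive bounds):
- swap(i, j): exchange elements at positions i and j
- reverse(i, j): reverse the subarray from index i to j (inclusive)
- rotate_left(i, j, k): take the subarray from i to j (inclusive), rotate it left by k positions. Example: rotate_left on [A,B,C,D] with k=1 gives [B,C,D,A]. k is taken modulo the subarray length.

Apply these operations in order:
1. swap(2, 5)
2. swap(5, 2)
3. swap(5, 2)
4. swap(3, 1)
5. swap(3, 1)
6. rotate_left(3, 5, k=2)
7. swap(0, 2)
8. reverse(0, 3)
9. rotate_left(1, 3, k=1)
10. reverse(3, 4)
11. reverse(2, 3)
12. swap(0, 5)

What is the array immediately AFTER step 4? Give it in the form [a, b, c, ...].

After 1 (swap(2, 5)): [5, 0, 2, 3, 4, 1]
After 2 (swap(5, 2)): [5, 0, 1, 3, 4, 2]
After 3 (swap(5, 2)): [5, 0, 2, 3, 4, 1]
After 4 (swap(3, 1)): [5, 3, 2, 0, 4, 1]

Answer: [5, 3, 2, 0, 4, 1]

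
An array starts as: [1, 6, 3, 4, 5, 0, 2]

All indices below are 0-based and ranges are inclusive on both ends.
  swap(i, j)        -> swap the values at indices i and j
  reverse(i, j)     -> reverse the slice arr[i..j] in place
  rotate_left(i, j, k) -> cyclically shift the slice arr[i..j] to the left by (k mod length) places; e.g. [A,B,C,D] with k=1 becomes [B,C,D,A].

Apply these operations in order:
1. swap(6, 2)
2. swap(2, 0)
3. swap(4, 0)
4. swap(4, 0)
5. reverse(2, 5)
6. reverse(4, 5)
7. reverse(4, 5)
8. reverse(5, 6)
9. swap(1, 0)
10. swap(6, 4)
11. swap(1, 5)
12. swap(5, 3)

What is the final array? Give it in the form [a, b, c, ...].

Answer: [6, 3, 0, 2, 1, 5, 4]

Derivation:
After 1 (swap(6, 2)): [1, 6, 2, 4, 5, 0, 3]
After 2 (swap(2, 0)): [2, 6, 1, 4, 5, 0, 3]
After 3 (swap(4, 0)): [5, 6, 1, 4, 2, 0, 3]
After 4 (swap(4, 0)): [2, 6, 1, 4, 5, 0, 3]
After 5 (reverse(2, 5)): [2, 6, 0, 5, 4, 1, 3]
After 6 (reverse(4, 5)): [2, 6, 0, 5, 1, 4, 3]
After 7 (reverse(4, 5)): [2, 6, 0, 5, 4, 1, 3]
After 8 (reverse(5, 6)): [2, 6, 0, 5, 4, 3, 1]
After 9 (swap(1, 0)): [6, 2, 0, 5, 4, 3, 1]
After 10 (swap(6, 4)): [6, 2, 0, 5, 1, 3, 4]
After 11 (swap(1, 5)): [6, 3, 0, 5, 1, 2, 4]
After 12 (swap(5, 3)): [6, 3, 0, 2, 1, 5, 4]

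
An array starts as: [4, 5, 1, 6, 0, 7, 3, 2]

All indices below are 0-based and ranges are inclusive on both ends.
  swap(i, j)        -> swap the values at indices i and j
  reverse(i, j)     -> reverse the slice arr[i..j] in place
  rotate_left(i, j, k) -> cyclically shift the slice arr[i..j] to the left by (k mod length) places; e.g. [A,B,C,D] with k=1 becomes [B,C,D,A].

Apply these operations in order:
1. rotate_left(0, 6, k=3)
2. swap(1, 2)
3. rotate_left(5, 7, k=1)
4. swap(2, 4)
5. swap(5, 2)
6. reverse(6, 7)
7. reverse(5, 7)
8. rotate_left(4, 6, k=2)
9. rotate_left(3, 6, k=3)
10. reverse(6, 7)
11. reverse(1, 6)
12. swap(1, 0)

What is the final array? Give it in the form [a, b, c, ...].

After 1 (rotate_left(0, 6, k=3)): [6, 0, 7, 3, 4, 5, 1, 2]
After 2 (swap(1, 2)): [6, 7, 0, 3, 4, 5, 1, 2]
After 3 (rotate_left(5, 7, k=1)): [6, 7, 0, 3, 4, 1, 2, 5]
After 4 (swap(2, 4)): [6, 7, 4, 3, 0, 1, 2, 5]
After 5 (swap(5, 2)): [6, 7, 1, 3, 0, 4, 2, 5]
After 6 (reverse(6, 7)): [6, 7, 1, 3, 0, 4, 5, 2]
After 7 (reverse(5, 7)): [6, 7, 1, 3, 0, 2, 5, 4]
After 8 (rotate_left(4, 6, k=2)): [6, 7, 1, 3, 5, 0, 2, 4]
After 9 (rotate_left(3, 6, k=3)): [6, 7, 1, 2, 3, 5, 0, 4]
After 10 (reverse(6, 7)): [6, 7, 1, 2, 3, 5, 4, 0]
After 11 (reverse(1, 6)): [6, 4, 5, 3, 2, 1, 7, 0]
After 12 (swap(1, 0)): [4, 6, 5, 3, 2, 1, 7, 0]

Answer: [4, 6, 5, 3, 2, 1, 7, 0]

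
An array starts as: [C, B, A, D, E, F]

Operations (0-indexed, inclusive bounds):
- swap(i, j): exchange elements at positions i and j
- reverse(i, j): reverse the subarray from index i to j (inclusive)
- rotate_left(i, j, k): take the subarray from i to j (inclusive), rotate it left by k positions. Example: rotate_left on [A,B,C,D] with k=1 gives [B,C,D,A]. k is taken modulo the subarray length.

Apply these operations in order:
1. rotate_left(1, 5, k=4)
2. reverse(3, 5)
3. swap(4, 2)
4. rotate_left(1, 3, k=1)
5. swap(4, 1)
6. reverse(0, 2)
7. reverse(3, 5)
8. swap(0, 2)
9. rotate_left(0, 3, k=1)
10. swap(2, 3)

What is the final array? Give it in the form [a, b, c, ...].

After 1 (rotate_left(1, 5, k=4)): [C, F, B, A, D, E]
After 2 (reverse(3, 5)): [C, F, B, E, D, A]
After 3 (swap(4, 2)): [C, F, D, E, B, A]
After 4 (rotate_left(1, 3, k=1)): [C, D, E, F, B, A]
After 5 (swap(4, 1)): [C, B, E, F, D, A]
After 6 (reverse(0, 2)): [E, B, C, F, D, A]
After 7 (reverse(3, 5)): [E, B, C, A, D, F]
After 8 (swap(0, 2)): [C, B, E, A, D, F]
After 9 (rotate_left(0, 3, k=1)): [B, E, A, C, D, F]
After 10 (swap(2, 3)): [B, E, C, A, D, F]

Answer: [B, E, C, A, D, F]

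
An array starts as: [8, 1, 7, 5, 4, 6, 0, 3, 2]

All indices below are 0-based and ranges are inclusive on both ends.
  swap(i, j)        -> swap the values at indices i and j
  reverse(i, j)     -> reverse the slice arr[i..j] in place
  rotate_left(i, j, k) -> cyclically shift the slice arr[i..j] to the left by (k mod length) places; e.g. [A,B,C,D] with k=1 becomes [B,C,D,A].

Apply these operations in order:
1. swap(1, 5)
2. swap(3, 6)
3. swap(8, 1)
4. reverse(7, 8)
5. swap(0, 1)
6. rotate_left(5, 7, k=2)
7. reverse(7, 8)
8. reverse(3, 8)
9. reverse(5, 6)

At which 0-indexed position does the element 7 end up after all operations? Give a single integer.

After 1 (swap(1, 5)): [8, 6, 7, 5, 4, 1, 0, 3, 2]
After 2 (swap(3, 6)): [8, 6, 7, 0, 4, 1, 5, 3, 2]
After 3 (swap(8, 1)): [8, 2, 7, 0, 4, 1, 5, 3, 6]
After 4 (reverse(7, 8)): [8, 2, 7, 0, 4, 1, 5, 6, 3]
After 5 (swap(0, 1)): [2, 8, 7, 0, 4, 1, 5, 6, 3]
After 6 (rotate_left(5, 7, k=2)): [2, 8, 7, 0, 4, 6, 1, 5, 3]
After 7 (reverse(7, 8)): [2, 8, 7, 0, 4, 6, 1, 3, 5]
After 8 (reverse(3, 8)): [2, 8, 7, 5, 3, 1, 6, 4, 0]
After 9 (reverse(5, 6)): [2, 8, 7, 5, 3, 6, 1, 4, 0]

Answer: 2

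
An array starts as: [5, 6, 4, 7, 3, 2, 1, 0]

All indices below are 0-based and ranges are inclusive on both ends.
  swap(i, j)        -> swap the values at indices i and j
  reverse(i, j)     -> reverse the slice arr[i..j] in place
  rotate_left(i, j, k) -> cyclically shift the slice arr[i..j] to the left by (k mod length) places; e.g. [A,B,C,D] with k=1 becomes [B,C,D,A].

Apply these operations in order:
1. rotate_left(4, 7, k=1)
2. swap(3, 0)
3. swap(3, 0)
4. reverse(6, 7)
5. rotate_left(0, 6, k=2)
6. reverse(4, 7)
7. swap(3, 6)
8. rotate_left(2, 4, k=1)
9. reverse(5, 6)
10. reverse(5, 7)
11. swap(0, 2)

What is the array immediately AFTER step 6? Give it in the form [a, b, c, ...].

Answer: [4, 7, 2, 1, 0, 6, 5, 3]

Derivation:
After 1 (rotate_left(4, 7, k=1)): [5, 6, 4, 7, 2, 1, 0, 3]
After 2 (swap(3, 0)): [7, 6, 4, 5, 2, 1, 0, 3]
After 3 (swap(3, 0)): [5, 6, 4, 7, 2, 1, 0, 3]
After 4 (reverse(6, 7)): [5, 6, 4, 7, 2, 1, 3, 0]
After 5 (rotate_left(0, 6, k=2)): [4, 7, 2, 1, 3, 5, 6, 0]
After 6 (reverse(4, 7)): [4, 7, 2, 1, 0, 6, 5, 3]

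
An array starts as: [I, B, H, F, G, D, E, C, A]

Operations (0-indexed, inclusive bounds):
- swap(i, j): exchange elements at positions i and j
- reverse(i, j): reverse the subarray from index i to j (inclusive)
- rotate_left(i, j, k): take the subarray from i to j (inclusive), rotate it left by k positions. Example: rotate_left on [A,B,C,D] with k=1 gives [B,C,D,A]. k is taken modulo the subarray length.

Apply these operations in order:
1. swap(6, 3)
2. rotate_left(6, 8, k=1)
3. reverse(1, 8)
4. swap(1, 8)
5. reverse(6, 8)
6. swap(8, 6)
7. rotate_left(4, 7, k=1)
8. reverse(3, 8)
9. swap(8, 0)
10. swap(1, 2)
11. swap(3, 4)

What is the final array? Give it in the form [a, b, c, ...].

After 1 (swap(6, 3)): [I, B, H, E, G, D, F, C, A]
After 2 (rotate_left(6, 8, k=1)): [I, B, H, E, G, D, C, A, F]
After 3 (reverse(1, 8)): [I, F, A, C, D, G, E, H, B]
After 4 (swap(1, 8)): [I, B, A, C, D, G, E, H, F]
After 5 (reverse(6, 8)): [I, B, A, C, D, G, F, H, E]
After 6 (swap(8, 6)): [I, B, A, C, D, G, E, H, F]
After 7 (rotate_left(4, 7, k=1)): [I, B, A, C, G, E, H, D, F]
After 8 (reverse(3, 8)): [I, B, A, F, D, H, E, G, C]
After 9 (swap(8, 0)): [C, B, A, F, D, H, E, G, I]
After 10 (swap(1, 2)): [C, A, B, F, D, H, E, G, I]
After 11 (swap(3, 4)): [C, A, B, D, F, H, E, G, I]

Answer: [C, A, B, D, F, H, E, G, I]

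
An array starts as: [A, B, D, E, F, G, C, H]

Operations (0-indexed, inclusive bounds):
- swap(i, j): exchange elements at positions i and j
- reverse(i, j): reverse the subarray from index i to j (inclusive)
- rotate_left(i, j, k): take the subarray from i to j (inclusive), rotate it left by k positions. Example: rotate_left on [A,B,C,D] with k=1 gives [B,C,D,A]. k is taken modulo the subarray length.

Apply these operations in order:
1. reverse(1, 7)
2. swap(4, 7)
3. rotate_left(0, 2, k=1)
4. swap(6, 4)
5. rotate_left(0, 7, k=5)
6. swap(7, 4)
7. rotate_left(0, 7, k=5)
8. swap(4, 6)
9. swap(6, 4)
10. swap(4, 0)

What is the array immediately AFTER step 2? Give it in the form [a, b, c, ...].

After 1 (reverse(1, 7)): [A, H, C, G, F, E, D, B]
After 2 (swap(4, 7)): [A, H, C, G, B, E, D, F]

Answer: [A, H, C, G, B, E, D, F]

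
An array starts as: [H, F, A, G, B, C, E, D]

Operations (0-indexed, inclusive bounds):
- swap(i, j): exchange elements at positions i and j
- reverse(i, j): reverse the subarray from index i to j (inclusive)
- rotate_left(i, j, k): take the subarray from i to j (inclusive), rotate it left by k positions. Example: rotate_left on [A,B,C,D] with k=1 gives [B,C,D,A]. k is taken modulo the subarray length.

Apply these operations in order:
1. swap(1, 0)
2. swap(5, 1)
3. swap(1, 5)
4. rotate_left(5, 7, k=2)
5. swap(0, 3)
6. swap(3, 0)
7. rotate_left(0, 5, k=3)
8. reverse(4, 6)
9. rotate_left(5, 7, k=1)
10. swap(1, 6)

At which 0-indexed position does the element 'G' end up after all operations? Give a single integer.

Answer: 0

Derivation:
After 1 (swap(1, 0)): [F, H, A, G, B, C, E, D]
After 2 (swap(5, 1)): [F, C, A, G, B, H, E, D]
After 3 (swap(1, 5)): [F, H, A, G, B, C, E, D]
After 4 (rotate_left(5, 7, k=2)): [F, H, A, G, B, D, C, E]
After 5 (swap(0, 3)): [G, H, A, F, B, D, C, E]
After 6 (swap(3, 0)): [F, H, A, G, B, D, C, E]
After 7 (rotate_left(0, 5, k=3)): [G, B, D, F, H, A, C, E]
After 8 (reverse(4, 6)): [G, B, D, F, C, A, H, E]
After 9 (rotate_left(5, 7, k=1)): [G, B, D, F, C, H, E, A]
After 10 (swap(1, 6)): [G, E, D, F, C, H, B, A]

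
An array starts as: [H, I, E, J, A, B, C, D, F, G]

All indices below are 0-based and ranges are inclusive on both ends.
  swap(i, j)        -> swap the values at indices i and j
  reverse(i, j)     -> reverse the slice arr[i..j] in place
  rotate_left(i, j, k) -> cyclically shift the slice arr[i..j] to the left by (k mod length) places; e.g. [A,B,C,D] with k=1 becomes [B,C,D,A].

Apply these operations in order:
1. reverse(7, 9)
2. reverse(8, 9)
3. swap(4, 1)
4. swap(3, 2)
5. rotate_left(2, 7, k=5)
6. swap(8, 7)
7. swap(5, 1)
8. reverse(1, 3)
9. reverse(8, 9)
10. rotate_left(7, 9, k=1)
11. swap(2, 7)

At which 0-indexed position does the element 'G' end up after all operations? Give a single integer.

Answer: 7

Derivation:
After 1 (reverse(7, 9)): [H, I, E, J, A, B, C, G, F, D]
After 2 (reverse(8, 9)): [H, I, E, J, A, B, C, G, D, F]
After 3 (swap(4, 1)): [H, A, E, J, I, B, C, G, D, F]
After 4 (swap(3, 2)): [H, A, J, E, I, B, C, G, D, F]
After 5 (rotate_left(2, 7, k=5)): [H, A, G, J, E, I, B, C, D, F]
After 6 (swap(8, 7)): [H, A, G, J, E, I, B, D, C, F]
After 7 (swap(5, 1)): [H, I, G, J, E, A, B, D, C, F]
After 8 (reverse(1, 3)): [H, J, G, I, E, A, B, D, C, F]
After 9 (reverse(8, 9)): [H, J, G, I, E, A, B, D, F, C]
After 10 (rotate_left(7, 9, k=1)): [H, J, G, I, E, A, B, F, C, D]
After 11 (swap(2, 7)): [H, J, F, I, E, A, B, G, C, D]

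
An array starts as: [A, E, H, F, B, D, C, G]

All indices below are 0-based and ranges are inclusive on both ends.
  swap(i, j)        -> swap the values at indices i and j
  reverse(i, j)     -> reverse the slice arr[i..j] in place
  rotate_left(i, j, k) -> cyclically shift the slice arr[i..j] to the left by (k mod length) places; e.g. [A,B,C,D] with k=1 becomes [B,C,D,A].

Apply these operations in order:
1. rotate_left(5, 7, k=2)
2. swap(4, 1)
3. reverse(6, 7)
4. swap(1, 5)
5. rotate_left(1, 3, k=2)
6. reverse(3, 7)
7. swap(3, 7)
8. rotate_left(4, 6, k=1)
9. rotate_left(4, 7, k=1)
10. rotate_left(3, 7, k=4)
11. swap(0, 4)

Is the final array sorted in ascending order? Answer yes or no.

After 1 (rotate_left(5, 7, k=2)): [A, E, H, F, B, G, D, C]
After 2 (swap(4, 1)): [A, B, H, F, E, G, D, C]
After 3 (reverse(6, 7)): [A, B, H, F, E, G, C, D]
After 4 (swap(1, 5)): [A, G, H, F, E, B, C, D]
After 5 (rotate_left(1, 3, k=2)): [A, F, G, H, E, B, C, D]
After 6 (reverse(3, 7)): [A, F, G, D, C, B, E, H]
After 7 (swap(3, 7)): [A, F, G, H, C, B, E, D]
After 8 (rotate_left(4, 6, k=1)): [A, F, G, H, B, E, C, D]
After 9 (rotate_left(4, 7, k=1)): [A, F, G, H, E, C, D, B]
After 10 (rotate_left(3, 7, k=4)): [A, F, G, B, H, E, C, D]
After 11 (swap(0, 4)): [H, F, G, B, A, E, C, D]

Answer: no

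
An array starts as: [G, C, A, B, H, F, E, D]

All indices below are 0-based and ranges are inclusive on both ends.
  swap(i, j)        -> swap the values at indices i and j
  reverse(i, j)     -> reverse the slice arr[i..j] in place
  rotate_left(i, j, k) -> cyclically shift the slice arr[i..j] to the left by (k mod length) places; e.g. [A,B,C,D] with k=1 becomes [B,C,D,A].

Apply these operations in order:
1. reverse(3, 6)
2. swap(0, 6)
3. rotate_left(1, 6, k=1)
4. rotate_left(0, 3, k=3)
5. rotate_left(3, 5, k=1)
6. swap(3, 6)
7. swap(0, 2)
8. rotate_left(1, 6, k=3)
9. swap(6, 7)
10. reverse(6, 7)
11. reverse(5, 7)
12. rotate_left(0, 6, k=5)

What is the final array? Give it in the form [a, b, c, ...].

After 1 (reverse(3, 6)): [G, C, A, E, F, H, B, D]
After 2 (swap(0, 6)): [B, C, A, E, F, H, G, D]
After 3 (rotate_left(1, 6, k=1)): [B, A, E, F, H, G, C, D]
After 4 (rotate_left(0, 3, k=3)): [F, B, A, E, H, G, C, D]
After 5 (rotate_left(3, 5, k=1)): [F, B, A, H, G, E, C, D]
After 6 (swap(3, 6)): [F, B, A, C, G, E, H, D]
After 7 (swap(0, 2)): [A, B, F, C, G, E, H, D]
After 8 (rotate_left(1, 6, k=3)): [A, G, E, H, B, F, C, D]
After 9 (swap(6, 7)): [A, G, E, H, B, F, D, C]
After 10 (reverse(6, 7)): [A, G, E, H, B, F, C, D]
After 11 (reverse(5, 7)): [A, G, E, H, B, D, C, F]
After 12 (rotate_left(0, 6, k=5)): [D, C, A, G, E, H, B, F]

Answer: [D, C, A, G, E, H, B, F]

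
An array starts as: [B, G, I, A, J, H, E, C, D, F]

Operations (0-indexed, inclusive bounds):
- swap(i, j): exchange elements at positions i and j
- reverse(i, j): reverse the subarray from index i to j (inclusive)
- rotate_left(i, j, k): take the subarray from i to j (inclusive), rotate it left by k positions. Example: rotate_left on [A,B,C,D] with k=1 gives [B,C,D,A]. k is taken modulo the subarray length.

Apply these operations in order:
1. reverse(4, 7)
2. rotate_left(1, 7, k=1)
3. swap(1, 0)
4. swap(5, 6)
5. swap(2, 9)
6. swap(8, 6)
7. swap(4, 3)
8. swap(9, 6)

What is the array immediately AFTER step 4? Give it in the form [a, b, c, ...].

After 1 (reverse(4, 7)): [B, G, I, A, C, E, H, J, D, F]
After 2 (rotate_left(1, 7, k=1)): [B, I, A, C, E, H, J, G, D, F]
After 3 (swap(1, 0)): [I, B, A, C, E, H, J, G, D, F]
After 4 (swap(5, 6)): [I, B, A, C, E, J, H, G, D, F]

Answer: [I, B, A, C, E, J, H, G, D, F]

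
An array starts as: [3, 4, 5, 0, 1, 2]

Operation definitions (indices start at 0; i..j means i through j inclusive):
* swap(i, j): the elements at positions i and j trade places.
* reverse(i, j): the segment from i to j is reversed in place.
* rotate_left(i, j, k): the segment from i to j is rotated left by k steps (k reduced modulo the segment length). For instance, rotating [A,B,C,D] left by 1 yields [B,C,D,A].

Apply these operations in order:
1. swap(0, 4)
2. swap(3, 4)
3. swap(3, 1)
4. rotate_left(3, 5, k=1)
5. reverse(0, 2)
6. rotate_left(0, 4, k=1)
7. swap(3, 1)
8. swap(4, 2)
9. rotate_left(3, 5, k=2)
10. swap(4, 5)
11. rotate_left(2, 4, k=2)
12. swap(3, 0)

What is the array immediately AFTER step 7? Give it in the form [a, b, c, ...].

Answer: [3, 2, 0, 1, 5, 4]

Derivation:
After 1 (swap(0, 4)): [1, 4, 5, 0, 3, 2]
After 2 (swap(3, 4)): [1, 4, 5, 3, 0, 2]
After 3 (swap(3, 1)): [1, 3, 5, 4, 0, 2]
After 4 (rotate_left(3, 5, k=1)): [1, 3, 5, 0, 2, 4]
After 5 (reverse(0, 2)): [5, 3, 1, 0, 2, 4]
After 6 (rotate_left(0, 4, k=1)): [3, 1, 0, 2, 5, 4]
After 7 (swap(3, 1)): [3, 2, 0, 1, 5, 4]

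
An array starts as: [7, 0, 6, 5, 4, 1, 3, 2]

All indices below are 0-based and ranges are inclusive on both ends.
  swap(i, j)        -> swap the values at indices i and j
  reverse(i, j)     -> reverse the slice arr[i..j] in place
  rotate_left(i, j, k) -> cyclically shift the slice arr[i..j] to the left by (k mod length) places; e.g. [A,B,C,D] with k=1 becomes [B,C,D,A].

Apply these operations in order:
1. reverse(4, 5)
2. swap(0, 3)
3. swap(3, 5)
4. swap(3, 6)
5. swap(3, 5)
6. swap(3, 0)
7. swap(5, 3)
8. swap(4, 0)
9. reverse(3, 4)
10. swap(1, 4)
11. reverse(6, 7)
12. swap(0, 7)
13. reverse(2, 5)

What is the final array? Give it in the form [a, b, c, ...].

Answer: [4, 3, 5, 0, 7, 6, 2, 1]

Derivation:
After 1 (reverse(4, 5)): [7, 0, 6, 5, 1, 4, 3, 2]
After 2 (swap(0, 3)): [5, 0, 6, 7, 1, 4, 3, 2]
After 3 (swap(3, 5)): [5, 0, 6, 4, 1, 7, 3, 2]
After 4 (swap(3, 6)): [5, 0, 6, 3, 1, 7, 4, 2]
After 5 (swap(3, 5)): [5, 0, 6, 7, 1, 3, 4, 2]
After 6 (swap(3, 0)): [7, 0, 6, 5, 1, 3, 4, 2]
After 7 (swap(5, 3)): [7, 0, 6, 3, 1, 5, 4, 2]
After 8 (swap(4, 0)): [1, 0, 6, 3, 7, 5, 4, 2]
After 9 (reverse(3, 4)): [1, 0, 6, 7, 3, 5, 4, 2]
After 10 (swap(1, 4)): [1, 3, 6, 7, 0, 5, 4, 2]
After 11 (reverse(6, 7)): [1, 3, 6, 7, 0, 5, 2, 4]
After 12 (swap(0, 7)): [4, 3, 6, 7, 0, 5, 2, 1]
After 13 (reverse(2, 5)): [4, 3, 5, 0, 7, 6, 2, 1]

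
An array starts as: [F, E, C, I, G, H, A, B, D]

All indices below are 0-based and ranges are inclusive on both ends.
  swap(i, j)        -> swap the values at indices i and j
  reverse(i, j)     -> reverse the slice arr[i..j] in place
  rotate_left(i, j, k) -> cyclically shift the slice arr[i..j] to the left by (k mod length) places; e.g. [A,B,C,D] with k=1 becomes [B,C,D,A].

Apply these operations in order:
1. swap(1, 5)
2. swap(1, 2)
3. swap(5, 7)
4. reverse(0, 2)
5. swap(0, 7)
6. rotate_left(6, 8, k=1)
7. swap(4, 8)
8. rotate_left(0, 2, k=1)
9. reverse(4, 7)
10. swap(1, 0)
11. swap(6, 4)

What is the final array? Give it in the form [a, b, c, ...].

After 1 (swap(1, 5)): [F, H, C, I, G, E, A, B, D]
After 2 (swap(1, 2)): [F, C, H, I, G, E, A, B, D]
After 3 (swap(5, 7)): [F, C, H, I, G, B, A, E, D]
After 4 (reverse(0, 2)): [H, C, F, I, G, B, A, E, D]
After 5 (swap(0, 7)): [E, C, F, I, G, B, A, H, D]
After 6 (rotate_left(6, 8, k=1)): [E, C, F, I, G, B, H, D, A]
After 7 (swap(4, 8)): [E, C, F, I, A, B, H, D, G]
After 8 (rotate_left(0, 2, k=1)): [C, F, E, I, A, B, H, D, G]
After 9 (reverse(4, 7)): [C, F, E, I, D, H, B, A, G]
After 10 (swap(1, 0)): [F, C, E, I, D, H, B, A, G]
After 11 (swap(6, 4)): [F, C, E, I, B, H, D, A, G]

Answer: [F, C, E, I, B, H, D, A, G]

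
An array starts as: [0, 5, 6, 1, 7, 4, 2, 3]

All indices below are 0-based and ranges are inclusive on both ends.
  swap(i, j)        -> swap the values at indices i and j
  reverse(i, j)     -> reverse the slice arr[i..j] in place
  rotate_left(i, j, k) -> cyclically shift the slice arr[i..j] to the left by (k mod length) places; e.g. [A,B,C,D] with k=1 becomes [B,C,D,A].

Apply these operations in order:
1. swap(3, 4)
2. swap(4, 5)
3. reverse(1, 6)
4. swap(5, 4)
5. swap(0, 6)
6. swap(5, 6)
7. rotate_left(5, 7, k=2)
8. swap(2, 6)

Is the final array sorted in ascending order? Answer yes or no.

After 1 (swap(3, 4)): [0, 5, 6, 7, 1, 4, 2, 3]
After 2 (swap(4, 5)): [0, 5, 6, 7, 4, 1, 2, 3]
After 3 (reverse(1, 6)): [0, 2, 1, 4, 7, 6, 5, 3]
After 4 (swap(5, 4)): [0, 2, 1, 4, 6, 7, 5, 3]
After 5 (swap(0, 6)): [5, 2, 1, 4, 6, 7, 0, 3]
After 6 (swap(5, 6)): [5, 2, 1, 4, 6, 0, 7, 3]
After 7 (rotate_left(5, 7, k=2)): [5, 2, 1, 4, 6, 3, 0, 7]
After 8 (swap(2, 6)): [5, 2, 0, 4, 6, 3, 1, 7]

Answer: no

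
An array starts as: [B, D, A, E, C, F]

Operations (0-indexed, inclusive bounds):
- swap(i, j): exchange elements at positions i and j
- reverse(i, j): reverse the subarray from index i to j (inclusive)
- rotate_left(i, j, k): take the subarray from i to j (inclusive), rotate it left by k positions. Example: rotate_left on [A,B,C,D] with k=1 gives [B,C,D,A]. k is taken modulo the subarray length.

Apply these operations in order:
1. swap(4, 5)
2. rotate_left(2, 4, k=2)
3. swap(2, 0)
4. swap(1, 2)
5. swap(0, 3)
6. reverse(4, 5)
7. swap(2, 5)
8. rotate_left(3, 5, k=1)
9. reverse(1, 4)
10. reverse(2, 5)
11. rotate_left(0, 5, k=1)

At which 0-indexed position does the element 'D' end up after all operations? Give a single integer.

After 1 (swap(4, 5)): [B, D, A, E, F, C]
After 2 (rotate_left(2, 4, k=2)): [B, D, F, A, E, C]
After 3 (swap(2, 0)): [F, D, B, A, E, C]
After 4 (swap(1, 2)): [F, B, D, A, E, C]
After 5 (swap(0, 3)): [A, B, D, F, E, C]
After 6 (reverse(4, 5)): [A, B, D, F, C, E]
After 7 (swap(2, 5)): [A, B, E, F, C, D]
After 8 (rotate_left(3, 5, k=1)): [A, B, E, C, D, F]
After 9 (reverse(1, 4)): [A, D, C, E, B, F]
After 10 (reverse(2, 5)): [A, D, F, B, E, C]
After 11 (rotate_left(0, 5, k=1)): [D, F, B, E, C, A]

Answer: 0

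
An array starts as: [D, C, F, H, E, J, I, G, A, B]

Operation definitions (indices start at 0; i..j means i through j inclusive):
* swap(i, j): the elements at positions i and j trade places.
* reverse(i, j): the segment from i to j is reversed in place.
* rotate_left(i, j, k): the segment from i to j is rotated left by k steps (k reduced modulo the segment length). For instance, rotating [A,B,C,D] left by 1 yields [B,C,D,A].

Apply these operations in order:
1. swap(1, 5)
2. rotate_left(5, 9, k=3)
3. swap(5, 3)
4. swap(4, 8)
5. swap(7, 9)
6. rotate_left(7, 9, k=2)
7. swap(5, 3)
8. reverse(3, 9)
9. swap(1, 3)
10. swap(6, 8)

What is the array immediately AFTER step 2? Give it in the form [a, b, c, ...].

After 1 (swap(1, 5)): [D, J, F, H, E, C, I, G, A, B]
After 2 (rotate_left(5, 9, k=3)): [D, J, F, H, E, A, B, C, I, G]

Answer: [D, J, F, H, E, A, B, C, I, G]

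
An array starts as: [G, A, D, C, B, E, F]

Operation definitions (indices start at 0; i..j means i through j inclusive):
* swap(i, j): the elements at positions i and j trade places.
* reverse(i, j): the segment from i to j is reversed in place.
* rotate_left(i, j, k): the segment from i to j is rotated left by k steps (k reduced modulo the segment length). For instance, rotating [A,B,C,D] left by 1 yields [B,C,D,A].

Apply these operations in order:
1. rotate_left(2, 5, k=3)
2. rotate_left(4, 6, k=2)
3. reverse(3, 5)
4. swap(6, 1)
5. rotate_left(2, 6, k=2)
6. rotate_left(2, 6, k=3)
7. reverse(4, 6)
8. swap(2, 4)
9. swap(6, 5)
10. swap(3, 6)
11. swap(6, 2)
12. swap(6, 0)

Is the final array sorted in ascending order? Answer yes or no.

Answer: yes

Derivation:
After 1 (rotate_left(2, 5, k=3)): [G, A, E, D, C, B, F]
After 2 (rotate_left(4, 6, k=2)): [G, A, E, D, F, C, B]
After 3 (reverse(3, 5)): [G, A, E, C, F, D, B]
After 4 (swap(6, 1)): [G, B, E, C, F, D, A]
After 5 (rotate_left(2, 6, k=2)): [G, B, F, D, A, E, C]
After 6 (rotate_left(2, 6, k=3)): [G, B, E, C, F, D, A]
After 7 (reverse(4, 6)): [G, B, E, C, A, D, F]
After 8 (swap(2, 4)): [G, B, A, C, E, D, F]
After 9 (swap(6, 5)): [G, B, A, C, E, F, D]
After 10 (swap(3, 6)): [G, B, A, D, E, F, C]
After 11 (swap(6, 2)): [G, B, C, D, E, F, A]
After 12 (swap(6, 0)): [A, B, C, D, E, F, G]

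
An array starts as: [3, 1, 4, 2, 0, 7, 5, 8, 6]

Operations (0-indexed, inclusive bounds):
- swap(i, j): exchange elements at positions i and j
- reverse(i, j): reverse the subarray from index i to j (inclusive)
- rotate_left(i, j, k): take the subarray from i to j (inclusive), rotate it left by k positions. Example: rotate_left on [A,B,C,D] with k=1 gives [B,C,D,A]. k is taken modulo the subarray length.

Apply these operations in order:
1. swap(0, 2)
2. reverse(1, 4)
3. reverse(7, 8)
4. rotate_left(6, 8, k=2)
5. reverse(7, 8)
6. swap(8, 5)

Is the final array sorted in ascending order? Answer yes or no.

After 1 (swap(0, 2)): [4, 1, 3, 2, 0, 7, 5, 8, 6]
After 2 (reverse(1, 4)): [4, 0, 2, 3, 1, 7, 5, 8, 6]
After 3 (reverse(7, 8)): [4, 0, 2, 3, 1, 7, 5, 6, 8]
After 4 (rotate_left(6, 8, k=2)): [4, 0, 2, 3, 1, 7, 8, 5, 6]
After 5 (reverse(7, 8)): [4, 0, 2, 3, 1, 7, 8, 6, 5]
After 6 (swap(8, 5)): [4, 0, 2, 3, 1, 5, 8, 6, 7]

Answer: no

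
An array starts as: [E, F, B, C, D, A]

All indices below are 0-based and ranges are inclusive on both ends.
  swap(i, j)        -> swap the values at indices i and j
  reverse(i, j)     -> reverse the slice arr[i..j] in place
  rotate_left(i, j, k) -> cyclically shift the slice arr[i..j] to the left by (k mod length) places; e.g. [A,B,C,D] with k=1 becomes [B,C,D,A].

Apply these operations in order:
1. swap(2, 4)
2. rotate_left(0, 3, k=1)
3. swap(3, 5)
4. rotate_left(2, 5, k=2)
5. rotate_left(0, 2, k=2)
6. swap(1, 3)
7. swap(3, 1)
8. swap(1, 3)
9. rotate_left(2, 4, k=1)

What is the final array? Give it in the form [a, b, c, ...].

Answer: [B, E, F, C, D, A]

Derivation:
After 1 (swap(2, 4)): [E, F, D, C, B, A]
After 2 (rotate_left(0, 3, k=1)): [F, D, C, E, B, A]
After 3 (swap(3, 5)): [F, D, C, A, B, E]
After 4 (rotate_left(2, 5, k=2)): [F, D, B, E, C, A]
After 5 (rotate_left(0, 2, k=2)): [B, F, D, E, C, A]
After 6 (swap(1, 3)): [B, E, D, F, C, A]
After 7 (swap(3, 1)): [B, F, D, E, C, A]
After 8 (swap(1, 3)): [B, E, D, F, C, A]
After 9 (rotate_left(2, 4, k=1)): [B, E, F, C, D, A]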